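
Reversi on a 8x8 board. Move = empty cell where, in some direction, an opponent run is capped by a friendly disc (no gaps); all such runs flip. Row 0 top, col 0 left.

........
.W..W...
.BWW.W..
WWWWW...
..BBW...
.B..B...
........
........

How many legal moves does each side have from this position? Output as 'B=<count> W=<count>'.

Answer: B=8 W=9

Derivation:
-- B to move --
(0,0): no bracket -> illegal
(0,1): flips 1 -> legal
(0,2): no bracket -> illegal
(0,3): no bracket -> illegal
(0,4): no bracket -> illegal
(0,5): no bracket -> illegal
(1,0): no bracket -> illegal
(1,2): flips 2 -> legal
(1,3): flips 2 -> legal
(1,5): no bracket -> illegal
(1,6): flips 2 -> legal
(2,0): flips 1 -> legal
(2,4): flips 5 -> legal
(2,6): no bracket -> illegal
(3,5): no bracket -> illegal
(3,6): no bracket -> illegal
(4,0): no bracket -> illegal
(4,1): flips 1 -> legal
(4,5): flips 1 -> legal
(5,3): no bracket -> illegal
(5,5): no bracket -> illegal
B mobility = 8
-- W to move --
(1,0): flips 1 -> legal
(1,2): flips 1 -> legal
(2,0): flips 1 -> legal
(4,0): no bracket -> illegal
(4,1): flips 2 -> legal
(4,5): no bracket -> illegal
(5,0): no bracket -> illegal
(5,2): flips 2 -> legal
(5,3): flips 2 -> legal
(5,5): no bracket -> illegal
(6,0): flips 2 -> legal
(6,1): no bracket -> illegal
(6,2): no bracket -> illegal
(6,3): no bracket -> illegal
(6,4): flips 1 -> legal
(6,5): flips 2 -> legal
W mobility = 9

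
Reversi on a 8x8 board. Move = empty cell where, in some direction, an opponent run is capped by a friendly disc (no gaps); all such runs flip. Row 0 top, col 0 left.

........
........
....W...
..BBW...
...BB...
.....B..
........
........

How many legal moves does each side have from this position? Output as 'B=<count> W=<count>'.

Answer: B=4 W=4

Derivation:
-- B to move --
(1,3): no bracket -> illegal
(1,4): flips 2 -> legal
(1,5): flips 1 -> legal
(2,3): no bracket -> illegal
(2,5): flips 1 -> legal
(3,5): flips 1 -> legal
(4,5): no bracket -> illegal
B mobility = 4
-- W to move --
(2,1): no bracket -> illegal
(2,2): no bracket -> illegal
(2,3): no bracket -> illegal
(3,1): flips 2 -> legal
(3,5): no bracket -> illegal
(4,1): no bracket -> illegal
(4,2): flips 1 -> legal
(4,5): no bracket -> illegal
(4,6): no bracket -> illegal
(5,2): flips 1 -> legal
(5,3): no bracket -> illegal
(5,4): flips 1 -> legal
(5,6): no bracket -> illegal
(6,4): no bracket -> illegal
(6,5): no bracket -> illegal
(6,6): no bracket -> illegal
W mobility = 4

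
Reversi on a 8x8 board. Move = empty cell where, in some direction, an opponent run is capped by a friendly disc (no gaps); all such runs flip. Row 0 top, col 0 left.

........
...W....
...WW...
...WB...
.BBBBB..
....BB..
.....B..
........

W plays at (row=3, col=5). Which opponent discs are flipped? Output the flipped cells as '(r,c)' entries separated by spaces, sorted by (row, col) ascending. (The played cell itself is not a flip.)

Answer: (3,4)

Derivation:
Dir NW: first cell 'W' (not opp) -> no flip
Dir N: first cell '.' (not opp) -> no flip
Dir NE: first cell '.' (not opp) -> no flip
Dir W: opp run (3,4) capped by W -> flip
Dir E: first cell '.' (not opp) -> no flip
Dir SW: opp run (4,4), next='.' -> no flip
Dir S: opp run (4,5) (5,5) (6,5), next='.' -> no flip
Dir SE: first cell '.' (not opp) -> no flip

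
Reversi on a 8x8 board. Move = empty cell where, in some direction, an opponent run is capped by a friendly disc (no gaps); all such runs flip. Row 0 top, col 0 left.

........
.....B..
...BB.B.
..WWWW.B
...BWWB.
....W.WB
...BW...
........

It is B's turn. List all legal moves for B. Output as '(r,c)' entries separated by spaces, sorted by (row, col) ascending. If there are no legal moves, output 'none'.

Answer: (2,1) (2,5) (3,6) (4,1) (4,2) (5,3) (5,5) (6,5) (6,6) (6,7) (7,4)

Derivation:
(2,1): flips 1 -> legal
(2,2): no bracket -> illegal
(2,5): flips 1 -> legal
(3,1): no bracket -> illegal
(3,6): flips 2 -> legal
(4,1): flips 1 -> legal
(4,2): flips 1 -> legal
(4,7): no bracket -> illegal
(5,3): flips 2 -> legal
(5,5): flips 1 -> legal
(6,5): flips 2 -> legal
(6,6): flips 1 -> legal
(6,7): flips 3 -> legal
(7,3): no bracket -> illegal
(7,4): flips 4 -> legal
(7,5): no bracket -> illegal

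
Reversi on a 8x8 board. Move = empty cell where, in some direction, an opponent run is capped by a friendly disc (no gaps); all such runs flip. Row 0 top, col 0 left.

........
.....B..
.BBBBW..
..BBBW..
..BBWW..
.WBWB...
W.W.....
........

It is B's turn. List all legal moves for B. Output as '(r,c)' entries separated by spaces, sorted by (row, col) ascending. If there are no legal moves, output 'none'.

(1,4): no bracket -> illegal
(1,6): flips 1 -> legal
(2,6): flips 1 -> legal
(3,6): flips 2 -> legal
(4,0): no bracket -> illegal
(4,1): no bracket -> illegal
(4,6): flips 3 -> legal
(5,0): flips 1 -> legal
(5,5): flips 4 -> legal
(5,6): flips 1 -> legal
(6,1): no bracket -> illegal
(6,3): flips 1 -> legal
(6,4): flips 1 -> legal
(7,0): no bracket -> illegal
(7,1): no bracket -> illegal
(7,2): flips 1 -> legal
(7,3): no bracket -> illegal

Answer: (1,6) (2,6) (3,6) (4,6) (5,0) (5,5) (5,6) (6,3) (6,4) (7,2)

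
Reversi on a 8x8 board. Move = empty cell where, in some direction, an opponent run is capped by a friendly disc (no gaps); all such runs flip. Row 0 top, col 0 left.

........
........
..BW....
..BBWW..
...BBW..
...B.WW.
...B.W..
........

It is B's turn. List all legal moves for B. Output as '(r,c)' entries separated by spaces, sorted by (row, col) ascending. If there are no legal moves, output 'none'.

(1,2): no bracket -> illegal
(1,3): flips 1 -> legal
(1,4): flips 1 -> legal
(2,4): flips 2 -> legal
(2,5): flips 1 -> legal
(2,6): flips 1 -> legal
(3,6): flips 2 -> legal
(4,6): flips 1 -> legal
(4,7): no bracket -> illegal
(5,4): no bracket -> illegal
(5,7): no bracket -> illegal
(6,4): no bracket -> illegal
(6,6): flips 1 -> legal
(6,7): no bracket -> illegal
(7,4): no bracket -> illegal
(7,5): no bracket -> illegal
(7,6): no bracket -> illegal

Answer: (1,3) (1,4) (2,4) (2,5) (2,6) (3,6) (4,6) (6,6)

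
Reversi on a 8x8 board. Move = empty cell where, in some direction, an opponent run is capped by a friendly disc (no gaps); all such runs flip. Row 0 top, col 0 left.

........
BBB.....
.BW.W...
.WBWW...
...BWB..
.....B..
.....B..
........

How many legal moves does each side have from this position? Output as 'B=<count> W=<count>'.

-- B to move --
(1,3): no bracket -> illegal
(1,4): no bracket -> illegal
(1,5): no bracket -> illegal
(2,0): no bracket -> illegal
(2,3): flips 3 -> legal
(2,5): flips 1 -> legal
(3,0): flips 1 -> legal
(3,5): flips 2 -> legal
(4,0): no bracket -> illegal
(4,1): flips 1 -> legal
(4,2): no bracket -> illegal
(5,3): no bracket -> illegal
(5,4): no bracket -> illegal
B mobility = 5
-- W to move --
(0,0): flips 1 -> legal
(0,1): flips 2 -> legal
(0,2): flips 1 -> legal
(0,3): no bracket -> illegal
(1,3): no bracket -> illegal
(2,0): flips 1 -> legal
(2,3): no bracket -> illegal
(3,0): no bracket -> illegal
(3,5): no bracket -> illegal
(3,6): no bracket -> illegal
(4,1): no bracket -> illegal
(4,2): flips 2 -> legal
(4,6): flips 1 -> legal
(5,2): flips 1 -> legal
(5,3): flips 1 -> legal
(5,4): no bracket -> illegal
(5,6): flips 1 -> legal
(6,4): no bracket -> illegal
(6,6): flips 1 -> legal
(7,4): no bracket -> illegal
(7,5): no bracket -> illegal
(7,6): no bracket -> illegal
W mobility = 10

Answer: B=5 W=10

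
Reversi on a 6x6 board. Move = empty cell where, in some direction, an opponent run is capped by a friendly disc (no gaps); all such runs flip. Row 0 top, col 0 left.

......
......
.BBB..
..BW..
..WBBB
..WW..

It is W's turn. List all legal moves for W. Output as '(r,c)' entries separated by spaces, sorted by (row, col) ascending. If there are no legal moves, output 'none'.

Answer: (1,1) (1,2) (1,3) (3,1) (3,4) (3,5) (5,5)

Derivation:
(1,0): no bracket -> illegal
(1,1): flips 1 -> legal
(1,2): flips 2 -> legal
(1,3): flips 1 -> legal
(1,4): no bracket -> illegal
(2,0): no bracket -> illegal
(2,4): no bracket -> illegal
(3,0): no bracket -> illegal
(3,1): flips 1 -> legal
(3,4): flips 1 -> legal
(3,5): flips 1 -> legal
(4,1): no bracket -> illegal
(5,4): no bracket -> illegal
(5,5): flips 1 -> legal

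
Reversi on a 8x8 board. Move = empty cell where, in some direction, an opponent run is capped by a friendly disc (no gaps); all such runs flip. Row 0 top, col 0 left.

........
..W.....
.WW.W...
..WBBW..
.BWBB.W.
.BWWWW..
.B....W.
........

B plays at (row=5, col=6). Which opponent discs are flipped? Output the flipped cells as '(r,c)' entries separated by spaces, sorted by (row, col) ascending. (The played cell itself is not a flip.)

Dir NW: first cell '.' (not opp) -> no flip
Dir N: opp run (4,6), next='.' -> no flip
Dir NE: first cell '.' (not opp) -> no flip
Dir W: opp run (5,5) (5,4) (5,3) (5,2) capped by B -> flip
Dir E: first cell '.' (not opp) -> no flip
Dir SW: first cell '.' (not opp) -> no flip
Dir S: opp run (6,6), next='.' -> no flip
Dir SE: first cell '.' (not opp) -> no flip

Answer: (5,2) (5,3) (5,4) (5,5)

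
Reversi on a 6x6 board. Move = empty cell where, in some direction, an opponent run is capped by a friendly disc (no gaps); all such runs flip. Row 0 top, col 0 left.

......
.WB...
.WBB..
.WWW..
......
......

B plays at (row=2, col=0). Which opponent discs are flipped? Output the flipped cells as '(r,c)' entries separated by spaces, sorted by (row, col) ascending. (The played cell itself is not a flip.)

Answer: (2,1)

Derivation:
Dir NW: edge -> no flip
Dir N: first cell '.' (not opp) -> no flip
Dir NE: opp run (1,1), next='.' -> no flip
Dir W: edge -> no flip
Dir E: opp run (2,1) capped by B -> flip
Dir SW: edge -> no flip
Dir S: first cell '.' (not opp) -> no flip
Dir SE: opp run (3,1), next='.' -> no flip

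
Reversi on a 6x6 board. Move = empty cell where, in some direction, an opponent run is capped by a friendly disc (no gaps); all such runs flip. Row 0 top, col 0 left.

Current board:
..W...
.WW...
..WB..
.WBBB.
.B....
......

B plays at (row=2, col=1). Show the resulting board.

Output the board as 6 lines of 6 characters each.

Place B at (2,1); scan 8 dirs for brackets.
Dir NW: first cell '.' (not opp) -> no flip
Dir N: opp run (1,1), next='.' -> no flip
Dir NE: opp run (1,2), next='.' -> no flip
Dir W: first cell '.' (not opp) -> no flip
Dir E: opp run (2,2) capped by B -> flip
Dir SW: first cell '.' (not opp) -> no flip
Dir S: opp run (3,1) capped by B -> flip
Dir SE: first cell 'B' (not opp) -> no flip
All flips: (2,2) (3,1)

Answer: ..W...
.WW...
.BBB..
.BBBB.
.B....
......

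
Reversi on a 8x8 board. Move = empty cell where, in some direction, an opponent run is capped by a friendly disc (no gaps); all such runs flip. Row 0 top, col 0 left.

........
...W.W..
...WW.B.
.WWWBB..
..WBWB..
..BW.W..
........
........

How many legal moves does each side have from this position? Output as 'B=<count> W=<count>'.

Answer: B=13 W=9

Derivation:
-- B to move --
(0,2): flips 2 -> legal
(0,3): flips 3 -> legal
(0,4): flips 1 -> legal
(0,5): no bracket -> illegal
(0,6): no bracket -> illegal
(1,2): flips 1 -> legal
(1,4): flips 1 -> legal
(1,6): no bracket -> illegal
(2,0): no bracket -> illegal
(2,1): flips 1 -> legal
(2,2): flips 2 -> legal
(2,5): no bracket -> illegal
(3,0): flips 3 -> legal
(4,0): no bracket -> illegal
(4,1): flips 1 -> legal
(4,6): no bracket -> illegal
(5,1): no bracket -> illegal
(5,4): flips 2 -> legal
(5,6): no bracket -> illegal
(6,2): flips 2 -> legal
(6,3): flips 1 -> legal
(6,4): no bracket -> illegal
(6,5): flips 1 -> legal
(6,6): no bracket -> illegal
B mobility = 13
-- W to move --
(1,6): no bracket -> illegal
(1,7): flips 2 -> legal
(2,5): flips 2 -> legal
(2,7): no bracket -> illegal
(3,6): flips 2 -> legal
(3,7): flips 1 -> legal
(4,1): no bracket -> illegal
(4,6): flips 2 -> legal
(5,1): flips 1 -> legal
(5,4): flips 1 -> legal
(5,6): flips 2 -> legal
(6,1): no bracket -> illegal
(6,2): flips 1 -> legal
(6,3): no bracket -> illegal
W mobility = 9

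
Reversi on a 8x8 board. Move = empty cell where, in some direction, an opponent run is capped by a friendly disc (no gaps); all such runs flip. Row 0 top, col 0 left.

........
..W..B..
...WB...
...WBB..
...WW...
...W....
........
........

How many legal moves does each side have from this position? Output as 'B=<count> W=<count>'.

Answer: B=7 W=6

Derivation:
-- B to move --
(0,1): flips 2 -> legal
(0,2): no bracket -> illegal
(0,3): no bracket -> illegal
(1,1): no bracket -> illegal
(1,3): no bracket -> illegal
(1,4): no bracket -> illegal
(2,1): no bracket -> illegal
(2,2): flips 1 -> legal
(3,2): flips 1 -> legal
(4,2): flips 1 -> legal
(4,5): no bracket -> illegal
(5,2): flips 1 -> legal
(5,4): flips 1 -> legal
(5,5): no bracket -> illegal
(6,2): flips 2 -> legal
(6,3): no bracket -> illegal
(6,4): no bracket -> illegal
B mobility = 7
-- W to move --
(0,4): no bracket -> illegal
(0,5): no bracket -> illegal
(0,6): flips 2 -> legal
(1,3): no bracket -> illegal
(1,4): flips 2 -> legal
(1,6): no bracket -> illegal
(2,5): flips 2 -> legal
(2,6): flips 1 -> legal
(3,6): flips 2 -> legal
(4,5): flips 1 -> legal
(4,6): no bracket -> illegal
W mobility = 6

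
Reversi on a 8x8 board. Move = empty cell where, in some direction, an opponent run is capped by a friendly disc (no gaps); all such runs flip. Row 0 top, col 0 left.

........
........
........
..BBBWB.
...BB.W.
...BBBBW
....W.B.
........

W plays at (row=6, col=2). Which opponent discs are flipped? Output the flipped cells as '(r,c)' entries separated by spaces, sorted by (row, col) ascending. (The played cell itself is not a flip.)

Answer: (4,4) (5,3)

Derivation:
Dir NW: first cell '.' (not opp) -> no flip
Dir N: first cell '.' (not opp) -> no flip
Dir NE: opp run (5,3) (4,4) capped by W -> flip
Dir W: first cell '.' (not opp) -> no flip
Dir E: first cell '.' (not opp) -> no flip
Dir SW: first cell '.' (not opp) -> no flip
Dir S: first cell '.' (not opp) -> no flip
Dir SE: first cell '.' (not opp) -> no flip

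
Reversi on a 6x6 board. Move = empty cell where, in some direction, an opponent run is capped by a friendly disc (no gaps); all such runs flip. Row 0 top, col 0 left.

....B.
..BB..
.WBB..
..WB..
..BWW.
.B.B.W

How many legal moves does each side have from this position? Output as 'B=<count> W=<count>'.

-- B to move --
(1,0): no bracket -> illegal
(1,1): no bracket -> illegal
(2,0): flips 1 -> legal
(3,0): flips 1 -> legal
(3,1): flips 1 -> legal
(3,4): no bracket -> illegal
(3,5): flips 1 -> legal
(4,1): flips 1 -> legal
(4,5): flips 2 -> legal
(5,2): no bracket -> illegal
(5,4): no bracket -> illegal
B mobility = 6
-- W to move --
(0,1): no bracket -> illegal
(0,2): flips 2 -> legal
(0,3): flips 4 -> legal
(0,5): no bracket -> illegal
(1,1): flips 2 -> legal
(1,4): flips 1 -> legal
(1,5): no bracket -> illegal
(2,4): flips 2 -> legal
(3,1): no bracket -> illegal
(3,4): flips 1 -> legal
(4,0): no bracket -> illegal
(4,1): flips 1 -> legal
(5,0): no bracket -> illegal
(5,2): flips 1 -> legal
(5,4): no bracket -> illegal
W mobility = 8

Answer: B=6 W=8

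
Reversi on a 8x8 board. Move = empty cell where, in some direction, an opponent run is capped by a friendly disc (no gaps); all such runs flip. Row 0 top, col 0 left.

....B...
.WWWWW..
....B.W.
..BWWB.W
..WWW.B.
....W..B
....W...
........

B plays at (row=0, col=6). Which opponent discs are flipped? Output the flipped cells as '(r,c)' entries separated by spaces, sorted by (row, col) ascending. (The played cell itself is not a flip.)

Answer: (1,5)

Derivation:
Dir NW: edge -> no flip
Dir N: edge -> no flip
Dir NE: edge -> no flip
Dir W: first cell '.' (not opp) -> no flip
Dir E: first cell '.' (not opp) -> no flip
Dir SW: opp run (1,5) capped by B -> flip
Dir S: first cell '.' (not opp) -> no flip
Dir SE: first cell '.' (not opp) -> no flip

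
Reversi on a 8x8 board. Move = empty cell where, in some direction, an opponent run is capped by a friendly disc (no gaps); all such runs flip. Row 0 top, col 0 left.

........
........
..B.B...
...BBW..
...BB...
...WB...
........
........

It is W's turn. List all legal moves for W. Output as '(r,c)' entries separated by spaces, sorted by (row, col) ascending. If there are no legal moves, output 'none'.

Answer: (1,3) (2,3) (3,2) (5,5)

Derivation:
(1,1): no bracket -> illegal
(1,2): no bracket -> illegal
(1,3): flips 1 -> legal
(1,4): no bracket -> illegal
(1,5): no bracket -> illegal
(2,1): no bracket -> illegal
(2,3): flips 2 -> legal
(2,5): no bracket -> illegal
(3,1): no bracket -> illegal
(3,2): flips 2 -> legal
(4,2): no bracket -> illegal
(4,5): no bracket -> illegal
(5,2): no bracket -> illegal
(5,5): flips 1 -> legal
(6,3): no bracket -> illegal
(6,4): no bracket -> illegal
(6,5): no bracket -> illegal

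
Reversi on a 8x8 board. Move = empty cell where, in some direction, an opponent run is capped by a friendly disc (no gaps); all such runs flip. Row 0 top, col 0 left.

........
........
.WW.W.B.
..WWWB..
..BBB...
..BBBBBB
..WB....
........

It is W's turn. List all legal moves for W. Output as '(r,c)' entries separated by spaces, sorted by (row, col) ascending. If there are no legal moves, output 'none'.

(1,5): no bracket -> illegal
(1,6): no bracket -> illegal
(1,7): flips 4 -> legal
(2,5): no bracket -> illegal
(2,7): no bracket -> illegal
(3,1): no bracket -> illegal
(3,6): flips 1 -> legal
(3,7): no bracket -> illegal
(4,1): no bracket -> illegal
(4,5): no bracket -> illegal
(4,6): flips 1 -> legal
(4,7): no bracket -> illegal
(5,1): flips 1 -> legal
(6,1): flips 2 -> legal
(6,4): flips 3 -> legal
(6,5): flips 2 -> legal
(6,6): flips 2 -> legal
(6,7): no bracket -> illegal
(7,2): no bracket -> illegal
(7,3): flips 3 -> legal
(7,4): no bracket -> illegal

Answer: (1,7) (3,6) (4,6) (5,1) (6,1) (6,4) (6,5) (6,6) (7,3)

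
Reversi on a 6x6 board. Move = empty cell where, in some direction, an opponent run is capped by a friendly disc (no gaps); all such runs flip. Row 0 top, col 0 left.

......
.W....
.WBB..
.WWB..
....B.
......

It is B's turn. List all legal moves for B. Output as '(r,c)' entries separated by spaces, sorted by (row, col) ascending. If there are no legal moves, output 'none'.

(0,0): flips 1 -> legal
(0,1): no bracket -> illegal
(0,2): no bracket -> illegal
(1,0): no bracket -> illegal
(1,2): no bracket -> illegal
(2,0): flips 1 -> legal
(3,0): flips 2 -> legal
(4,0): flips 1 -> legal
(4,1): flips 1 -> legal
(4,2): flips 1 -> legal
(4,3): no bracket -> illegal

Answer: (0,0) (2,0) (3,0) (4,0) (4,1) (4,2)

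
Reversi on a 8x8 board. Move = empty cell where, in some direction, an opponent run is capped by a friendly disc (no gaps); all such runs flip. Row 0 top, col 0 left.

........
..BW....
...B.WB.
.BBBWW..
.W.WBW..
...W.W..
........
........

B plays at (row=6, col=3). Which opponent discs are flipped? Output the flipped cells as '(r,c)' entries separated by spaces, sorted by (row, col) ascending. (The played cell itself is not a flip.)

Dir NW: first cell '.' (not opp) -> no flip
Dir N: opp run (5,3) (4,3) capped by B -> flip
Dir NE: first cell '.' (not opp) -> no flip
Dir W: first cell '.' (not opp) -> no flip
Dir E: first cell '.' (not opp) -> no flip
Dir SW: first cell '.' (not opp) -> no flip
Dir S: first cell '.' (not opp) -> no flip
Dir SE: first cell '.' (not opp) -> no flip

Answer: (4,3) (5,3)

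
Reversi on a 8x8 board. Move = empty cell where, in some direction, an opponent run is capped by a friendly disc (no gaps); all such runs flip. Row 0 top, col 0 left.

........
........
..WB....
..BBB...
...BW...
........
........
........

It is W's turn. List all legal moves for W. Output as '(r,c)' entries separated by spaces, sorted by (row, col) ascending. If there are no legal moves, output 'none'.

Answer: (2,4) (4,2)

Derivation:
(1,2): no bracket -> illegal
(1,3): no bracket -> illegal
(1,4): no bracket -> illegal
(2,1): no bracket -> illegal
(2,4): flips 2 -> legal
(2,5): no bracket -> illegal
(3,1): no bracket -> illegal
(3,5): no bracket -> illegal
(4,1): no bracket -> illegal
(4,2): flips 2 -> legal
(4,5): no bracket -> illegal
(5,2): no bracket -> illegal
(5,3): no bracket -> illegal
(5,4): no bracket -> illegal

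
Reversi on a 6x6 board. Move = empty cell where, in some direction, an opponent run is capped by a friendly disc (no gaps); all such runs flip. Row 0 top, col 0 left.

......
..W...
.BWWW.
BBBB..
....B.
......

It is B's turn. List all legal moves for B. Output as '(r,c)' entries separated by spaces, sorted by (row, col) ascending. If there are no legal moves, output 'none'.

(0,1): no bracket -> illegal
(0,2): flips 2 -> legal
(0,3): flips 1 -> legal
(1,1): flips 1 -> legal
(1,3): flips 2 -> legal
(1,4): flips 1 -> legal
(1,5): flips 1 -> legal
(2,5): flips 3 -> legal
(3,4): no bracket -> illegal
(3,5): no bracket -> illegal

Answer: (0,2) (0,3) (1,1) (1,3) (1,4) (1,5) (2,5)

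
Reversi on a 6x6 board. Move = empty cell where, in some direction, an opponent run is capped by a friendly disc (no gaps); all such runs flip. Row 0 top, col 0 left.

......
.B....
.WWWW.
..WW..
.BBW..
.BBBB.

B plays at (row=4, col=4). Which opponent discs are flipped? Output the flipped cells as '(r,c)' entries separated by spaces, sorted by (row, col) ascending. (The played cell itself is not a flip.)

Dir NW: opp run (3,3) (2,2) capped by B -> flip
Dir N: first cell '.' (not opp) -> no flip
Dir NE: first cell '.' (not opp) -> no flip
Dir W: opp run (4,3) capped by B -> flip
Dir E: first cell '.' (not opp) -> no flip
Dir SW: first cell 'B' (not opp) -> no flip
Dir S: first cell 'B' (not opp) -> no flip
Dir SE: first cell '.' (not opp) -> no flip

Answer: (2,2) (3,3) (4,3)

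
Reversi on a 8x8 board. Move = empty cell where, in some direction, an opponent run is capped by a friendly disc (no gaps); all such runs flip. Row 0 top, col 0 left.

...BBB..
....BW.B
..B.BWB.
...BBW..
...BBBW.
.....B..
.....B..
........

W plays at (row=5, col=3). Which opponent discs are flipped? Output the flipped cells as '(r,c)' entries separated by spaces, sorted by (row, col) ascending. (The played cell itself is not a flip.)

Answer: (4,4)

Derivation:
Dir NW: first cell '.' (not opp) -> no flip
Dir N: opp run (4,3) (3,3), next='.' -> no flip
Dir NE: opp run (4,4) capped by W -> flip
Dir W: first cell '.' (not opp) -> no flip
Dir E: first cell '.' (not opp) -> no flip
Dir SW: first cell '.' (not opp) -> no flip
Dir S: first cell '.' (not opp) -> no flip
Dir SE: first cell '.' (not opp) -> no flip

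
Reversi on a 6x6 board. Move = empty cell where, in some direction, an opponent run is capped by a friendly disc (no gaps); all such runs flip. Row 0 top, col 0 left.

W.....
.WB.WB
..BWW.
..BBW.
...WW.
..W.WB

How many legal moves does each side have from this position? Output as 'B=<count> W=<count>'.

-- B to move --
(0,1): no bracket -> illegal
(0,2): no bracket -> illegal
(0,3): no bracket -> illegal
(0,4): no bracket -> illegal
(0,5): flips 2 -> legal
(1,0): flips 1 -> legal
(1,3): flips 2 -> legal
(2,0): no bracket -> illegal
(2,1): no bracket -> illegal
(2,5): flips 2 -> legal
(3,5): flips 1 -> legal
(4,1): no bracket -> illegal
(4,2): no bracket -> illegal
(4,5): flips 2 -> legal
(5,1): no bracket -> illegal
(5,3): flips 2 -> legal
B mobility = 7
-- W to move --
(0,1): flips 1 -> legal
(0,2): no bracket -> illegal
(0,3): no bracket -> illegal
(0,4): no bracket -> illegal
(0,5): no bracket -> illegal
(1,3): flips 1 -> legal
(2,1): flips 2 -> legal
(2,5): no bracket -> illegal
(3,1): flips 2 -> legal
(4,1): flips 1 -> legal
(4,2): flips 1 -> legal
(4,5): no bracket -> illegal
W mobility = 6

Answer: B=7 W=6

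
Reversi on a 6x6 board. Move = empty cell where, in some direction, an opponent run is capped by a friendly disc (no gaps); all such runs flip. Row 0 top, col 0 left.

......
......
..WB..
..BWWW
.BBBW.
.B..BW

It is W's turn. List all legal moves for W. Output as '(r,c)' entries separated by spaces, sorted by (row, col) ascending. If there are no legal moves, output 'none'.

Answer: (1,2) (1,3) (2,4) (3,1) (4,0) (5,2) (5,3)

Derivation:
(1,2): flips 1 -> legal
(1,3): flips 1 -> legal
(1,4): no bracket -> illegal
(2,1): no bracket -> illegal
(2,4): flips 1 -> legal
(3,0): no bracket -> illegal
(3,1): flips 1 -> legal
(4,0): flips 3 -> legal
(4,5): no bracket -> illegal
(5,0): no bracket -> illegal
(5,2): flips 3 -> legal
(5,3): flips 2 -> legal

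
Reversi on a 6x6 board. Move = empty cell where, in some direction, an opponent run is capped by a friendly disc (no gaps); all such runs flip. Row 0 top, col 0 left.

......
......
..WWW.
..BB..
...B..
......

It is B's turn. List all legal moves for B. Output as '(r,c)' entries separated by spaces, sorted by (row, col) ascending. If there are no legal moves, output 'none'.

Answer: (1,1) (1,2) (1,3) (1,4) (1,5)

Derivation:
(1,1): flips 1 -> legal
(1,2): flips 1 -> legal
(1,3): flips 1 -> legal
(1,4): flips 1 -> legal
(1,5): flips 1 -> legal
(2,1): no bracket -> illegal
(2,5): no bracket -> illegal
(3,1): no bracket -> illegal
(3,4): no bracket -> illegal
(3,5): no bracket -> illegal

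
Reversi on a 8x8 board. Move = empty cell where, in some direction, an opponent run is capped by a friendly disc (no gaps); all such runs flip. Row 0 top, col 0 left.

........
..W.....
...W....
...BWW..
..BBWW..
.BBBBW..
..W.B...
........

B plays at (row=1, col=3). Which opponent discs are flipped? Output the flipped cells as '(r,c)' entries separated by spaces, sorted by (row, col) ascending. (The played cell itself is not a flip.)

Answer: (2,3)

Derivation:
Dir NW: first cell '.' (not opp) -> no flip
Dir N: first cell '.' (not opp) -> no flip
Dir NE: first cell '.' (not opp) -> no flip
Dir W: opp run (1,2), next='.' -> no flip
Dir E: first cell '.' (not opp) -> no flip
Dir SW: first cell '.' (not opp) -> no flip
Dir S: opp run (2,3) capped by B -> flip
Dir SE: first cell '.' (not opp) -> no flip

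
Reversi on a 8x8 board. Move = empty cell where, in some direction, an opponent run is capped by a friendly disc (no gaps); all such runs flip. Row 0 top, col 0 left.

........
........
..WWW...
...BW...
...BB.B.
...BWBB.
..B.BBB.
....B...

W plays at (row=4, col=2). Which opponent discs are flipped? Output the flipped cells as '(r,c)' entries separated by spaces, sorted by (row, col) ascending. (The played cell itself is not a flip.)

Dir NW: first cell '.' (not opp) -> no flip
Dir N: first cell '.' (not opp) -> no flip
Dir NE: opp run (3,3) capped by W -> flip
Dir W: first cell '.' (not opp) -> no flip
Dir E: opp run (4,3) (4,4), next='.' -> no flip
Dir SW: first cell '.' (not opp) -> no flip
Dir S: first cell '.' (not opp) -> no flip
Dir SE: opp run (5,3) (6,4), next='.' -> no flip

Answer: (3,3)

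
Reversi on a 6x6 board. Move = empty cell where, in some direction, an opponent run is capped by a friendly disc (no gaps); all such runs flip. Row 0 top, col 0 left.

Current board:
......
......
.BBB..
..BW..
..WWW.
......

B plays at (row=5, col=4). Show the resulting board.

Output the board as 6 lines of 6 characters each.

Answer: ......
......
.BBB..
..BW..
..WBW.
....B.

Derivation:
Place B at (5,4); scan 8 dirs for brackets.
Dir NW: opp run (4,3) capped by B -> flip
Dir N: opp run (4,4), next='.' -> no flip
Dir NE: first cell '.' (not opp) -> no flip
Dir W: first cell '.' (not opp) -> no flip
Dir E: first cell '.' (not opp) -> no flip
Dir SW: edge -> no flip
Dir S: edge -> no flip
Dir SE: edge -> no flip
All flips: (4,3)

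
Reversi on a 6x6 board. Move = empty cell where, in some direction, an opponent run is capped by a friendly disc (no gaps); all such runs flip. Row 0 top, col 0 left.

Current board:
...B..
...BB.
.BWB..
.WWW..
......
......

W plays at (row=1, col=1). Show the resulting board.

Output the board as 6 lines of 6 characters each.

Answer: ...B..
.W.BB.
.WWB..
.WWW..
......
......

Derivation:
Place W at (1,1); scan 8 dirs for brackets.
Dir NW: first cell '.' (not opp) -> no flip
Dir N: first cell '.' (not opp) -> no flip
Dir NE: first cell '.' (not opp) -> no flip
Dir W: first cell '.' (not opp) -> no flip
Dir E: first cell '.' (not opp) -> no flip
Dir SW: first cell '.' (not opp) -> no flip
Dir S: opp run (2,1) capped by W -> flip
Dir SE: first cell 'W' (not opp) -> no flip
All flips: (2,1)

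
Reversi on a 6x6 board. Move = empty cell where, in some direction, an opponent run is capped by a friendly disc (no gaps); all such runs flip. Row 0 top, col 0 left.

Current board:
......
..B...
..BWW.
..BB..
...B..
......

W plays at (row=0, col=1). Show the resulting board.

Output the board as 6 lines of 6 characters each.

Place W at (0,1); scan 8 dirs for brackets.
Dir NW: edge -> no flip
Dir N: edge -> no flip
Dir NE: edge -> no flip
Dir W: first cell '.' (not opp) -> no flip
Dir E: first cell '.' (not opp) -> no flip
Dir SW: first cell '.' (not opp) -> no flip
Dir S: first cell '.' (not opp) -> no flip
Dir SE: opp run (1,2) capped by W -> flip
All flips: (1,2)

Answer: .W....
..W...
..BWW.
..BB..
...B..
......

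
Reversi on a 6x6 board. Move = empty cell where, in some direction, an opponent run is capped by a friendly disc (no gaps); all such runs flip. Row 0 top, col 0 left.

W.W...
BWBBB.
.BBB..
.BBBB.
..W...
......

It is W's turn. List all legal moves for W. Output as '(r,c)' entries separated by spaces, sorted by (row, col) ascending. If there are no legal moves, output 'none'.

(0,1): no bracket -> illegal
(0,3): no bracket -> illegal
(0,4): no bracket -> illegal
(0,5): no bracket -> illegal
(1,5): flips 3 -> legal
(2,0): flips 2 -> legal
(2,4): flips 2 -> legal
(2,5): no bracket -> illegal
(3,0): no bracket -> illegal
(3,5): no bracket -> illegal
(4,0): no bracket -> illegal
(4,1): flips 2 -> legal
(4,3): no bracket -> illegal
(4,4): flips 2 -> legal
(4,5): no bracket -> illegal

Answer: (1,5) (2,0) (2,4) (4,1) (4,4)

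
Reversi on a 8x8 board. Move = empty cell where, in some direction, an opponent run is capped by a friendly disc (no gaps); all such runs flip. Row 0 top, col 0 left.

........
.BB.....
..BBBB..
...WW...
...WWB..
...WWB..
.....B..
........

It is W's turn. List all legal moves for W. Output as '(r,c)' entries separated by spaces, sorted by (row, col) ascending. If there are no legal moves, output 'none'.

(0,0): flips 2 -> legal
(0,1): flips 2 -> legal
(0,2): no bracket -> illegal
(0,3): no bracket -> illegal
(1,0): no bracket -> illegal
(1,3): flips 1 -> legal
(1,4): flips 1 -> legal
(1,5): flips 1 -> legal
(1,6): flips 1 -> legal
(2,0): no bracket -> illegal
(2,1): no bracket -> illegal
(2,6): no bracket -> illegal
(3,1): no bracket -> illegal
(3,2): no bracket -> illegal
(3,5): no bracket -> illegal
(3,6): flips 1 -> legal
(4,6): flips 1 -> legal
(5,6): flips 2 -> legal
(6,4): no bracket -> illegal
(6,6): flips 1 -> legal
(7,4): no bracket -> illegal
(7,5): no bracket -> illegal
(7,6): flips 1 -> legal

Answer: (0,0) (0,1) (1,3) (1,4) (1,5) (1,6) (3,6) (4,6) (5,6) (6,6) (7,6)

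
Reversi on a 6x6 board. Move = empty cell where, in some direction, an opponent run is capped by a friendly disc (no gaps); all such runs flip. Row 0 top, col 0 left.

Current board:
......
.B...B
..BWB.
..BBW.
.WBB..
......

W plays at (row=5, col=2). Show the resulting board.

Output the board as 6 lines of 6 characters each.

Place W at (5,2); scan 8 dirs for brackets.
Dir NW: first cell 'W' (not opp) -> no flip
Dir N: opp run (4,2) (3,2) (2,2), next='.' -> no flip
Dir NE: opp run (4,3) capped by W -> flip
Dir W: first cell '.' (not opp) -> no flip
Dir E: first cell '.' (not opp) -> no flip
Dir SW: edge -> no flip
Dir S: edge -> no flip
Dir SE: edge -> no flip
All flips: (4,3)

Answer: ......
.B...B
..BWB.
..BBW.
.WBW..
..W...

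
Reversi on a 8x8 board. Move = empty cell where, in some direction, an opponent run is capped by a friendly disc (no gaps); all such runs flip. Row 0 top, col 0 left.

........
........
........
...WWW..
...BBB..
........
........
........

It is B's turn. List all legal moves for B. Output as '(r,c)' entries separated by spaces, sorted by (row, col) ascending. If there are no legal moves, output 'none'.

(2,2): flips 1 -> legal
(2,3): flips 2 -> legal
(2,4): flips 1 -> legal
(2,5): flips 2 -> legal
(2,6): flips 1 -> legal
(3,2): no bracket -> illegal
(3,6): no bracket -> illegal
(4,2): no bracket -> illegal
(4,6): no bracket -> illegal

Answer: (2,2) (2,3) (2,4) (2,5) (2,6)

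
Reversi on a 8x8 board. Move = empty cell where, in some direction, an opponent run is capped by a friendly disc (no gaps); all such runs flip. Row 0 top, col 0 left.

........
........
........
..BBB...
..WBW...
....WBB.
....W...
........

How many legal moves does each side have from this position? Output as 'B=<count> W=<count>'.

Answer: B=8 W=6

Derivation:
-- B to move --
(3,1): no bracket -> illegal
(3,5): no bracket -> illegal
(4,1): flips 1 -> legal
(4,5): flips 1 -> legal
(5,1): flips 1 -> legal
(5,2): flips 1 -> legal
(5,3): flips 1 -> legal
(6,3): no bracket -> illegal
(6,5): flips 1 -> legal
(7,3): flips 1 -> legal
(7,4): flips 3 -> legal
(7,5): no bracket -> illegal
B mobility = 8
-- W to move --
(2,1): flips 2 -> legal
(2,2): flips 2 -> legal
(2,3): no bracket -> illegal
(2,4): flips 2 -> legal
(2,5): no bracket -> illegal
(3,1): no bracket -> illegal
(3,5): no bracket -> illegal
(4,1): no bracket -> illegal
(4,5): no bracket -> illegal
(4,6): flips 1 -> legal
(4,7): no bracket -> illegal
(5,2): no bracket -> illegal
(5,3): no bracket -> illegal
(5,7): flips 2 -> legal
(6,5): no bracket -> illegal
(6,6): flips 1 -> legal
(6,7): no bracket -> illegal
W mobility = 6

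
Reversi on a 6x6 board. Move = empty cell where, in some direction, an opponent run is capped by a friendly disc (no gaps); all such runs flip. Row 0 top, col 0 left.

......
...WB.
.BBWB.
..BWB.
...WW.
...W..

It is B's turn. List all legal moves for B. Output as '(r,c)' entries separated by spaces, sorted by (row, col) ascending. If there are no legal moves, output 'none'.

(0,2): flips 1 -> legal
(0,3): no bracket -> illegal
(0,4): flips 1 -> legal
(1,2): flips 2 -> legal
(3,5): no bracket -> illegal
(4,2): flips 1 -> legal
(4,5): no bracket -> illegal
(5,2): flips 1 -> legal
(5,4): flips 2 -> legal
(5,5): flips 2 -> legal

Answer: (0,2) (0,4) (1,2) (4,2) (5,2) (5,4) (5,5)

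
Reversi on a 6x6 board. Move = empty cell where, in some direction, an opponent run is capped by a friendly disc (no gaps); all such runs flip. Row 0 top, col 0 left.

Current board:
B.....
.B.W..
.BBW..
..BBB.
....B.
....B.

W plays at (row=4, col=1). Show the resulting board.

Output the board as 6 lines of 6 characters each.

Place W at (4,1); scan 8 dirs for brackets.
Dir NW: first cell '.' (not opp) -> no flip
Dir N: first cell '.' (not opp) -> no flip
Dir NE: opp run (3,2) capped by W -> flip
Dir W: first cell '.' (not opp) -> no flip
Dir E: first cell '.' (not opp) -> no flip
Dir SW: first cell '.' (not opp) -> no flip
Dir S: first cell '.' (not opp) -> no flip
Dir SE: first cell '.' (not opp) -> no flip
All flips: (3,2)

Answer: B.....
.B.W..
.BBW..
..WBB.
.W..B.
....B.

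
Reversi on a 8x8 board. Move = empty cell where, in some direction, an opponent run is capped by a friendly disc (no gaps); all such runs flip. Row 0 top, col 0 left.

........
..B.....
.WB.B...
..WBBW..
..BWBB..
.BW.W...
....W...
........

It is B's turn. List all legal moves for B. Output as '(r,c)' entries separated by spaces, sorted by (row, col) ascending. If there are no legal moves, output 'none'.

Answer: (2,0) (2,5) (2,6) (3,0) (3,1) (3,6) (4,6) (5,3) (6,1) (6,2) (6,3) (7,4)

Derivation:
(1,0): no bracket -> illegal
(1,1): no bracket -> illegal
(2,0): flips 1 -> legal
(2,3): no bracket -> illegal
(2,5): flips 1 -> legal
(2,6): flips 1 -> legal
(3,0): flips 1 -> legal
(3,1): flips 1 -> legal
(3,6): flips 1 -> legal
(4,1): no bracket -> illegal
(4,6): flips 1 -> legal
(5,3): flips 2 -> legal
(5,5): no bracket -> illegal
(6,1): flips 2 -> legal
(6,2): flips 1 -> legal
(6,3): flips 1 -> legal
(6,5): no bracket -> illegal
(7,3): no bracket -> illegal
(7,4): flips 2 -> legal
(7,5): no bracket -> illegal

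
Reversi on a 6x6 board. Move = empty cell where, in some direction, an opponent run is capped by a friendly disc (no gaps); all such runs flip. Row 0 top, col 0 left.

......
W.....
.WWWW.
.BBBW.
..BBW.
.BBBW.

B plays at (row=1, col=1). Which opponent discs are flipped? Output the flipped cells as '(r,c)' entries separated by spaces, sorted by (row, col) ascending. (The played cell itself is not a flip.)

Dir NW: first cell '.' (not opp) -> no flip
Dir N: first cell '.' (not opp) -> no flip
Dir NE: first cell '.' (not opp) -> no flip
Dir W: opp run (1,0), next=edge -> no flip
Dir E: first cell '.' (not opp) -> no flip
Dir SW: first cell '.' (not opp) -> no flip
Dir S: opp run (2,1) capped by B -> flip
Dir SE: opp run (2,2) capped by B -> flip

Answer: (2,1) (2,2)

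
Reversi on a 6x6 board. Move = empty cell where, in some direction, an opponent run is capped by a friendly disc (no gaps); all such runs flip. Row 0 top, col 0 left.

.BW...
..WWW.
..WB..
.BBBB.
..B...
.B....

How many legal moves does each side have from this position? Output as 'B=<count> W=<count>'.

-- B to move --
(0,3): flips 2 -> legal
(0,4): flips 2 -> legal
(0,5): flips 1 -> legal
(1,1): flips 1 -> legal
(1,5): no bracket -> illegal
(2,1): flips 1 -> legal
(2,4): no bracket -> illegal
(2,5): no bracket -> illegal
B mobility = 5
-- W to move --
(0,0): flips 1 -> legal
(1,0): no bracket -> illegal
(1,1): no bracket -> illegal
(2,0): no bracket -> illegal
(2,1): no bracket -> illegal
(2,4): flips 1 -> legal
(2,5): no bracket -> illegal
(3,0): no bracket -> illegal
(3,5): no bracket -> illegal
(4,0): flips 1 -> legal
(4,1): flips 2 -> legal
(4,3): flips 2 -> legal
(4,4): flips 1 -> legal
(4,5): flips 2 -> legal
(5,0): no bracket -> illegal
(5,2): flips 2 -> legal
(5,3): no bracket -> illegal
W mobility = 8

Answer: B=5 W=8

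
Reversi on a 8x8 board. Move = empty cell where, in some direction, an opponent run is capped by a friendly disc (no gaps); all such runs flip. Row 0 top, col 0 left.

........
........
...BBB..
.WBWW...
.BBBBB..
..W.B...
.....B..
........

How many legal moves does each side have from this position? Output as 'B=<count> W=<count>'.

-- B to move --
(2,0): flips 1 -> legal
(2,1): flips 1 -> legal
(2,2): flips 1 -> legal
(3,0): flips 1 -> legal
(3,5): flips 2 -> legal
(4,0): no bracket -> illegal
(5,1): no bracket -> illegal
(5,3): no bracket -> illegal
(6,1): flips 1 -> legal
(6,2): flips 1 -> legal
(6,3): flips 1 -> legal
B mobility = 8
-- W to move --
(1,2): flips 1 -> legal
(1,3): flips 1 -> legal
(1,4): flips 1 -> legal
(1,5): flips 1 -> legal
(1,6): flips 1 -> legal
(2,1): no bracket -> illegal
(2,2): flips 2 -> legal
(2,6): no bracket -> illegal
(3,0): flips 1 -> legal
(3,5): no bracket -> illegal
(3,6): no bracket -> illegal
(4,0): no bracket -> illegal
(4,6): no bracket -> illegal
(5,0): no bracket -> illegal
(5,1): flips 2 -> legal
(5,3): flips 2 -> legal
(5,5): flips 1 -> legal
(5,6): flips 1 -> legal
(6,3): no bracket -> illegal
(6,4): flips 2 -> legal
(6,6): no bracket -> illegal
(7,4): no bracket -> illegal
(7,5): no bracket -> illegal
(7,6): no bracket -> illegal
W mobility = 12

Answer: B=8 W=12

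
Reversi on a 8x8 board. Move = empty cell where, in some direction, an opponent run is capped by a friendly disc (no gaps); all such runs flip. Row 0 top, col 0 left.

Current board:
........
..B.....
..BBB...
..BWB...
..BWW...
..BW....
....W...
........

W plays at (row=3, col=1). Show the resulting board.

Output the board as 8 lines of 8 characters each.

Answer: ........
..B.....
..BBB...
.WWWB...
..WWW...
..BW....
....W...
........

Derivation:
Place W at (3,1); scan 8 dirs for brackets.
Dir NW: first cell '.' (not opp) -> no flip
Dir N: first cell '.' (not opp) -> no flip
Dir NE: opp run (2,2), next='.' -> no flip
Dir W: first cell '.' (not opp) -> no flip
Dir E: opp run (3,2) capped by W -> flip
Dir SW: first cell '.' (not opp) -> no flip
Dir S: first cell '.' (not opp) -> no flip
Dir SE: opp run (4,2) capped by W -> flip
All flips: (3,2) (4,2)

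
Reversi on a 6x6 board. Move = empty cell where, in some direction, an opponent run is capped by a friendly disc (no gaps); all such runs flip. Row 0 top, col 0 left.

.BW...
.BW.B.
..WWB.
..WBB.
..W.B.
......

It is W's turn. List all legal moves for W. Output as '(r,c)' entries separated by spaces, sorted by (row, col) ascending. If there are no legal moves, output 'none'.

(0,0): flips 2 -> legal
(0,3): no bracket -> illegal
(0,4): no bracket -> illegal
(0,5): flips 1 -> legal
(1,0): flips 1 -> legal
(1,3): no bracket -> illegal
(1,5): flips 2 -> legal
(2,0): flips 1 -> legal
(2,1): no bracket -> illegal
(2,5): flips 1 -> legal
(3,5): flips 2 -> legal
(4,3): flips 1 -> legal
(4,5): flips 1 -> legal
(5,3): no bracket -> illegal
(5,4): no bracket -> illegal
(5,5): flips 2 -> legal

Answer: (0,0) (0,5) (1,0) (1,5) (2,0) (2,5) (3,5) (4,3) (4,5) (5,5)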